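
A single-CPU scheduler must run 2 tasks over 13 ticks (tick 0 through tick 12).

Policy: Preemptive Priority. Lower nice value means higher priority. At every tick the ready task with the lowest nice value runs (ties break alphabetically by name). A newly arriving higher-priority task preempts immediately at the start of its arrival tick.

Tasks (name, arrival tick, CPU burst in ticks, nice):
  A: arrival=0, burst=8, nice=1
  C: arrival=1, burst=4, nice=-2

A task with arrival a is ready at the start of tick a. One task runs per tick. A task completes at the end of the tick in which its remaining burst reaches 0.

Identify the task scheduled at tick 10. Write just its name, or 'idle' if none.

t=0: ready={A} → run A
t=1: ready={A,C} → run C
t=2: ready={A,C} → run C
t=3: ready={A,C} → run C
t=4: ready={A,C} → run C
t=5: ready={A} → run A
t=6: ready={A} → run A
t=7: ready={A} → run A
t=8: ready={A} → run A
t=9: ready={A} → run A
t=10: ready={A} → run A
t=11: ready={A} → run A
t=12: (idle)

running at tick 10 = A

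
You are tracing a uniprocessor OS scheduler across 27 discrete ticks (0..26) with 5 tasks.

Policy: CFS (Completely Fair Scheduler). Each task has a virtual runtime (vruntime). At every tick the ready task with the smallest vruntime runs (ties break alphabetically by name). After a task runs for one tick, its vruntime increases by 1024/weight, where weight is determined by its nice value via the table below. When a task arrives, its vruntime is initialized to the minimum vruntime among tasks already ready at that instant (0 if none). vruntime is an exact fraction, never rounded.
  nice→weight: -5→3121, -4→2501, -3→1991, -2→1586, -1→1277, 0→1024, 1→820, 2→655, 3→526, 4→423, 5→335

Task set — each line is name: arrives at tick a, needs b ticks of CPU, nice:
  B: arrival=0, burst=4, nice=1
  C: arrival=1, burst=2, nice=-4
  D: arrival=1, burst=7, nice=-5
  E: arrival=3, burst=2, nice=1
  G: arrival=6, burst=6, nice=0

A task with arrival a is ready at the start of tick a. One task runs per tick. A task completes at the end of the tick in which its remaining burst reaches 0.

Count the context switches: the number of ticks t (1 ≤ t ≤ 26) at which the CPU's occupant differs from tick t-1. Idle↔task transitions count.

context switches = 16

t=0: vr[B=0] → run B
t=1: vr[B=256/205 C=256/205 D=256/205] → run B
t=2: vr[B=512/205 C=256/205 D=256/205] → run C
t=3: vr[B=512/205 C=20736/12505 D=256/205 E=256/205] → run D
t=4: vr[B=512/205 C=20736/12505 D=1008896/639805 E=256/205] → run E
t=5: vr[B=512/205 C=20736/12505 D=1008896/639805 E=512/205] → run D
t=6: vr[B=512/205 C=20736/12505 D=1218816/639805 E=512/205 G=20736/12505] → run C
t=7: vr[B=512/205 D=1218816/639805 E=512/205 G=20736/12505] → run G
t=8: vr[B=512/205 D=1218816/639805 E=512/205 G=33241/12505] → run D
t=9: vr[B=512/205 D=1428736/639805 E=512/205 G=33241/12505] → run D
t=10: vr[B=512/205 D=1638656/639805 E=512/205 G=33241/12505] → run B
t=11: vr[B=768/205 D=1638656/639805 E=512/205 G=33241/12505] → run E
t=12: vr[B=768/205 D=1638656/639805 G=33241/12505] → run D
t=13: vr[B=768/205 D=1848576/639805 G=33241/12505] → run G
t=14: vr[B=768/205 D=1848576/639805 G=45746/12505] → run D
t=15: vr[B=768/205 D=2058496/639805 G=45746/12505] → run D
t=16: vr[B=768/205 G=45746/12505] → run G
t=17: vr[B=768/205 G=58251/12505] → run B
t=18: vr[G=58251/12505] → run G
t=19: vr[G=70756/12505] → run G
t=20: vr[G=83261/12505] → run G
t=21: (idle)
t=22: (idle)
t=23: (idle)
t=24: (idle)
t=25: (idle)
t=26: (idle)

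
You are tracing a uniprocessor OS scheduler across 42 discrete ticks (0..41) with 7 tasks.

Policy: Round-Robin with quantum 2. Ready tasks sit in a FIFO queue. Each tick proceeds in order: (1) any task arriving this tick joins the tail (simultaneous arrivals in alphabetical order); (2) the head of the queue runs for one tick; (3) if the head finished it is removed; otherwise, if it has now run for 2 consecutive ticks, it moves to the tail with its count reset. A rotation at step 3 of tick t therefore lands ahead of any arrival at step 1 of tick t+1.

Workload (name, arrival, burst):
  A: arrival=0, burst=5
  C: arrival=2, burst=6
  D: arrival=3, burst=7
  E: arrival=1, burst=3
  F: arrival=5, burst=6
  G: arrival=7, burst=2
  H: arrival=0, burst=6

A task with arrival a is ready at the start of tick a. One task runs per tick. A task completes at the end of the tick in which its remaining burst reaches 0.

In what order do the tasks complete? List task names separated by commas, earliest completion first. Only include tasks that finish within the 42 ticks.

completion order = E, G, A, H, C, F, D

t=0: queue=[A,H] q_used=0 → run A
t=1: queue=[A,H,E] q_used=1 → run A
t=2: queue=[H,E,A,C] q_used=0 → run H
t=3: queue=[H,E,A,C,D] q_used=1 → run H
t=4: queue=[E,A,C,D,H] q_used=0 → run E
t=5: queue=[E,A,C,D,H,F] q_used=1 → run E
t=6: queue=[A,C,D,H,F,E] q_used=0 → run A
t=7: queue=[A,C,D,H,F,E,G] q_used=1 → run A
t=8: queue=[C,D,H,F,E,G,A] q_used=0 → run C
t=9: queue=[C,D,H,F,E,G,A] q_used=1 → run C
t=10: queue=[D,H,F,E,G,A,C] q_used=0 → run D
t=11: queue=[D,H,F,E,G,A,C] q_used=1 → run D
t=12: queue=[H,F,E,G,A,C,D] q_used=0 → run H
t=13: queue=[H,F,E,G,A,C,D] q_used=1 → run H
t=14: queue=[F,E,G,A,C,D,H] q_used=0 → run F
t=15: queue=[F,E,G,A,C,D,H] q_used=1 → run F
t=16: queue=[E,G,A,C,D,H,F] q_used=0 → run E
t=17: queue=[G,A,C,D,H,F] q_used=0 → run G
t=18: queue=[G,A,C,D,H,F] q_used=1 → run G
t=19: queue=[A,C,D,H,F] q_used=0 → run A
t=20: queue=[C,D,H,F] q_used=0 → run C
t=21: queue=[C,D,H,F] q_used=1 → run C
t=22: queue=[D,H,F,C] q_used=0 → run D
t=23: queue=[D,H,F,C] q_used=1 → run D
t=24: queue=[H,F,C,D] q_used=0 → run H
t=25: queue=[H,F,C,D] q_used=1 → run H
t=26: queue=[F,C,D] q_used=0 → run F
t=27: queue=[F,C,D] q_used=1 → run F
t=28: queue=[C,D,F] q_used=0 → run C
t=29: queue=[C,D,F] q_used=1 → run C
t=30: queue=[D,F] q_used=0 → run D
t=31: queue=[D,F] q_used=1 → run D
t=32: queue=[F,D] q_used=0 → run F
t=33: queue=[F,D] q_used=1 → run F
t=34: queue=[D] q_used=0 → run D
t=35: (idle)
t=36: (idle)
t=37: (idle)
t=38: (idle)
t=39: (idle)
t=40: (idle)
t=41: (idle)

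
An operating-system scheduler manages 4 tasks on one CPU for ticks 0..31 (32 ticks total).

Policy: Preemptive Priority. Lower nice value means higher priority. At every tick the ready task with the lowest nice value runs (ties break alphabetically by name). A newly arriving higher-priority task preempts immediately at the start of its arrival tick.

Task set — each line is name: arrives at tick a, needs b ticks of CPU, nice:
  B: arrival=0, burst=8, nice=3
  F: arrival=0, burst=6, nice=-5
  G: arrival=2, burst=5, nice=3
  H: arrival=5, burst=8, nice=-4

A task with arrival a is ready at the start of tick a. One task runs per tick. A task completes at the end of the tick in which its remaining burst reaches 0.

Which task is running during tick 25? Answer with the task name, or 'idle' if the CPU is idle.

t=0: ready={B,F} → run F
t=1: ready={B,F} → run F
t=2: ready={B,F,G} → run F
t=3: ready={B,F,G} → run F
t=4: ready={B,F,G} → run F
t=5: ready={B,F,G,H} → run F
t=6: ready={B,G,H} → run H
t=7: ready={B,G,H} → run H
t=8: ready={B,G,H} → run H
t=9: ready={B,G,H} → run H
t=10: ready={B,G,H} → run H
t=11: ready={B,G,H} → run H
t=12: ready={B,G,H} → run H
t=13: ready={B,G,H} → run H
t=14: ready={B,G} → run B
t=15: ready={B,G} → run B
t=16: ready={B,G} → run B
t=17: ready={B,G} → run B
t=18: ready={B,G} → run B
t=19: ready={B,G} → run B
t=20: ready={B,G} → run B
t=21: ready={B,G} → run B
t=22: ready={G} → run G
t=23: ready={G} → run G
t=24: ready={G} → run G
t=25: ready={G} → run G
t=26: ready={G} → run G
t=27: (idle)
t=28: (idle)
t=29: (idle)
t=30: (idle)
t=31: (idle)

running at tick 25 = G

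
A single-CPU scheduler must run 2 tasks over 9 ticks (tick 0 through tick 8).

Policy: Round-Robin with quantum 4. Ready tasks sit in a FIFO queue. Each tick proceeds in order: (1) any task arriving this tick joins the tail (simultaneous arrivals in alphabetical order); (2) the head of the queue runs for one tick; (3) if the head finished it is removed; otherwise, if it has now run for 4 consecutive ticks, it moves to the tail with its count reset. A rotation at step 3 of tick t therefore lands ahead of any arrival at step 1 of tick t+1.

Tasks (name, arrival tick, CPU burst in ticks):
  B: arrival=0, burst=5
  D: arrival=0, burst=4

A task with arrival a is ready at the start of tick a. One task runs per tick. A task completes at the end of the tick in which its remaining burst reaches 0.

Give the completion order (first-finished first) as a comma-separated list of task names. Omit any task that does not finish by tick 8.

t=0: queue=[B,D] q_used=0 → run B
t=1: queue=[B,D] q_used=1 → run B
t=2: queue=[B,D] q_used=2 → run B
t=3: queue=[B,D] q_used=3 → run B
t=4: queue=[D,B] q_used=0 → run D
t=5: queue=[D,B] q_used=1 → run D
t=6: queue=[D,B] q_used=2 → run D
t=7: queue=[D,B] q_used=3 → run D
t=8: queue=[B] q_used=0 → run B

completion order = D, B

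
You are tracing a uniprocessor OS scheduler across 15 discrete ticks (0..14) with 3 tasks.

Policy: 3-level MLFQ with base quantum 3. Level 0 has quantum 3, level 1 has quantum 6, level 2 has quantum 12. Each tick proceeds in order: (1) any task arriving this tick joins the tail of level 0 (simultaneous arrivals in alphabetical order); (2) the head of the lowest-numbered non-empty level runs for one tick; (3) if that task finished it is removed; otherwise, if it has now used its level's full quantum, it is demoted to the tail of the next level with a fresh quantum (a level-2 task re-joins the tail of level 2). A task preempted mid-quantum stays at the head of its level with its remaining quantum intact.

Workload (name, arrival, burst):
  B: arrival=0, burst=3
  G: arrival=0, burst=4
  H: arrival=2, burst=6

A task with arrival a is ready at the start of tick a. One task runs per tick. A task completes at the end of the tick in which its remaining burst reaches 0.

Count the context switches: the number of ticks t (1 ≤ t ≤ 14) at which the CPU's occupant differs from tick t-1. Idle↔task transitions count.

t=0: L0/L1/L2 = BG/-/- → run B
t=1: L0/L1/L2 = BG/-/- → run B
t=2: L0/L1/L2 = BGH/-/- → run B
t=3: L0/L1/L2 = GH/-/- → run G
t=4: L0/L1/L2 = GH/-/- → run G
t=5: L0/L1/L2 = GH/-/- → run G
t=6: L0/L1/L2 = H/G/- → run H
t=7: L0/L1/L2 = H/G/- → run H
t=8: L0/L1/L2 = H/G/- → run H
t=9: L0/L1/L2 = -/GH/- → run G
t=10: L0/L1/L2 = -/H/- → run H
t=11: L0/L1/L2 = -/H/- → run H
t=12: L0/L1/L2 = -/H/- → run H
t=13: (idle)
t=14: (idle)

context switches = 5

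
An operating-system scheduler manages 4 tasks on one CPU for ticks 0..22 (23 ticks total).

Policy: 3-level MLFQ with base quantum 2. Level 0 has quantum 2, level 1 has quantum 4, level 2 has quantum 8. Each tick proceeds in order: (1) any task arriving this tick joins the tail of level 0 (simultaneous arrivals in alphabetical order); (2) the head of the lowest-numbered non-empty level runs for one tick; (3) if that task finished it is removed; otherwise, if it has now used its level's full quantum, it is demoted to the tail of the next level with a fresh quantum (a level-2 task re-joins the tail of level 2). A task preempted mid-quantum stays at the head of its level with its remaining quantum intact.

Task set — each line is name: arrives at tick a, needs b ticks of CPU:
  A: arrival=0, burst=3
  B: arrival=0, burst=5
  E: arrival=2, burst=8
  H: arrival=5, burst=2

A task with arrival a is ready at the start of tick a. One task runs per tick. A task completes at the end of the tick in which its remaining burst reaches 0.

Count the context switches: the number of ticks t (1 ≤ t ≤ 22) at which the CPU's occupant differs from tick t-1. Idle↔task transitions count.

t=0: L0/L1/L2 = AB/-/- → run A
t=1: L0/L1/L2 = AB/-/- → run A
t=2: L0/L1/L2 = BE/A/- → run B
t=3: L0/L1/L2 = BE/A/- → run B
t=4: L0/L1/L2 = E/AB/- → run E
t=5: L0/L1/L2 = EH/AB/- → run E
t=6: L0/L1/L2 = H/ABE/- → run H
t=7: L0/L1/L2 = H/ABE/- → run H
t=8: L0/L1/L2 = -/ABE/- → run A
t=9: L0/L1/L2 = -/BE/- → run B
t=10: L0/L1/L2 = -/BE/- → run B
t=11: L0/L1/L2 = -/BE/- → run B
t=12: L0/L1/L2 = -/E/- → run E
t=13: L0/L1/L2 = -/E/- → run E
t=14: L0/L1/L2 = -/E/- → run E
t=15: L0/L1/L2 = -/E/- → run E
t=16: L0/L1/L2 = -/-/E → run E
t=17: L0/L1/L2 = -/-/E → run E
t=18: (idle)
t=19: (idle)
t=20: (idle)
t=21: (idle)
t=22: (idle)

context switches = 7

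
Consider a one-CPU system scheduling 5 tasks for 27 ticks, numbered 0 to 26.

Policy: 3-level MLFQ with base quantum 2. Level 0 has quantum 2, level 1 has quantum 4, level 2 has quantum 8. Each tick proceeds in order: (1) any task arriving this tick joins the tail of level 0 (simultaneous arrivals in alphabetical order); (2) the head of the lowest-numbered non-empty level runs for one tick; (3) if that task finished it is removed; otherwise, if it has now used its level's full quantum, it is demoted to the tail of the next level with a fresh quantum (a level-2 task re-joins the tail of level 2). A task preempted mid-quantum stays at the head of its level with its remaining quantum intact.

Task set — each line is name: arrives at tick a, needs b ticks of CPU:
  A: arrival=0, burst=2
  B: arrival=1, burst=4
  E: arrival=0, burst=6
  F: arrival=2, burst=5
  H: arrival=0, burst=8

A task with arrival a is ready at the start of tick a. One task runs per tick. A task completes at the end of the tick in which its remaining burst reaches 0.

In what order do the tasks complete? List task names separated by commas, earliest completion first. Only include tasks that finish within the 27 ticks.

completion order = A, E, B, F, H

t=0: L0/L1/L2 = AEH/-/- → run A
t=1: L0/L1/L2 = AEHB/-/- → run A
t=2: L0/L1/L2 = EHBF/-/- → run E
t=3: L0/L1/L2 = EHBF/-/- → run E
t=4: L0/L1/L2 = HBF/E/- → run H
t=5: L0/L1/L2 = HBF/E/- → run H
t=6: L0/L1/L2 = BF/EH/- → run B
t=7: L0/L1/L2 = BF/EH/- → run B
t=8: L0/L1/L2 = F/EHB/- → run F
t=9: L0/L1/L2 = F/EHB/- → run F
t=10: L0/L1/L2 = -/EHBF/- → run E
t=11: L0/L1/L2 = -/EHBF/- → run E
t=12: L0/L1/L2 = -/EHBF/- → run E
t=13: L0/L1/L2 = -/EHBF/- → run E
t=14: L0/L1/L2 = -/HBF/- → run H
t=15: L0/L1/L2 = -/HBF/- → run H
t=16: L0/L1/L2 = -/HBF/- → run H
t=17: L0/L1/L2 = -/HBF/- → run H
t=18: L0/L1/L2 = -/BF/H → run B
t=19: L0/L1/L2 = -/BF/H → run B
t=20: L0/L1/L2 = -/F/H → run F
t=21: L0/L1/L2 = -/F/H → run F
t=22: L0/L1/L2 = -/F/H → run F
t=23: L0/L1/L2 = -/-/H → run H
t=24: L0/L1/L2 = -/-/H → run H
t=25: (idle)
t=26: (idle)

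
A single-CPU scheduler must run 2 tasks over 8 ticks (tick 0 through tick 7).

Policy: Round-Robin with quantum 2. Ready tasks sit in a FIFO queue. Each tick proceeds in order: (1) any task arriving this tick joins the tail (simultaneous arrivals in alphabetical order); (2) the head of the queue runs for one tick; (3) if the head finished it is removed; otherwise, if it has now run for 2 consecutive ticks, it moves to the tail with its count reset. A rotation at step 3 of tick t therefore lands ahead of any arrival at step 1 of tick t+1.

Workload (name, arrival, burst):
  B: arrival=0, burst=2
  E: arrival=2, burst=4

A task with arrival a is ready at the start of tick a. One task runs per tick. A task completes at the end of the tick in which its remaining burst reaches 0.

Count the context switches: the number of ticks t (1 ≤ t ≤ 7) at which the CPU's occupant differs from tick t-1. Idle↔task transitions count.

t=0: queue=[B] q_used=0 → run B
t=1: queue=[B] q_used=1 → run B
t=2: queue=[E] q_used=0 → run E
t=3: queue=[E] q_used=1 → run E
t=4: queue=[E] q_used=0 → run E
t=5: queue=[E] q_used=1 → run E
t=6: (idle)
t=7: (idle)

context switches = 2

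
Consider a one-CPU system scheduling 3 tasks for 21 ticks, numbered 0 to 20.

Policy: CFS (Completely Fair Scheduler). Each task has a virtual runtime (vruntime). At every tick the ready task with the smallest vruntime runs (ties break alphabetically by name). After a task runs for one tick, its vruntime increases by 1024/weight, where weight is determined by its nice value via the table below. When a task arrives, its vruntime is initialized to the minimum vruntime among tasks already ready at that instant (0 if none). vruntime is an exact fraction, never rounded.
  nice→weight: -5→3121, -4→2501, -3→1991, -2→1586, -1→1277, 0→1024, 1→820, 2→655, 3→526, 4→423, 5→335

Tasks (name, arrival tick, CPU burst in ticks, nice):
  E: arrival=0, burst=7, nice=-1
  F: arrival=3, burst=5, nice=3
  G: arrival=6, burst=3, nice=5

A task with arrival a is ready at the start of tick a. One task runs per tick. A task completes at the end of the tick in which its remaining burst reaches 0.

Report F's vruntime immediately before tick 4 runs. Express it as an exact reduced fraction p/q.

vruntime(F, start of tick 4) = 3072/1277

t=0: vr[E=0] → run E
t=1: vr[E=1024/1277] → run E
t=2: vr[E=2048/1277] → run E
t=3: vr[E=3072/1277 F=3072/1277] → run E
t=4: vr[E=4096/1277 F=3072/1277] → run F
t=5: vr[E=4096/1277 F=1461760/335851] → run E
t=6: vr[E=5120/1277 F=1461760/335851 G=5120/1277] → run E
t=7: vr[E=6144/1277 F=1461760/335851 G=5120/1277] → run G
t=8: vr[E=6144/1277 F=1461760/335851 G=3022848/427795] → run F
t=9: vr[E=6144/1277 F=2115584/335851 G=3022848/427795] → run E
t=10: vr[F=2115584/335851 G=3022848/427795] → run F
t=11: vr[F=2769408/335851 G=3022848/427795] → run G
t=12: vr[F=2769408/335851 G=4330496/427795] → run F
t=13: vr[F=3423232/335851 G=4330496/427795] → run G
t=14: vr[F=3423232/335851] → run F
t=15: (idle)
t=16: (idle)
t=17: (idle)
t=18: (idle)
t=19: (idle)
t=20: (idle)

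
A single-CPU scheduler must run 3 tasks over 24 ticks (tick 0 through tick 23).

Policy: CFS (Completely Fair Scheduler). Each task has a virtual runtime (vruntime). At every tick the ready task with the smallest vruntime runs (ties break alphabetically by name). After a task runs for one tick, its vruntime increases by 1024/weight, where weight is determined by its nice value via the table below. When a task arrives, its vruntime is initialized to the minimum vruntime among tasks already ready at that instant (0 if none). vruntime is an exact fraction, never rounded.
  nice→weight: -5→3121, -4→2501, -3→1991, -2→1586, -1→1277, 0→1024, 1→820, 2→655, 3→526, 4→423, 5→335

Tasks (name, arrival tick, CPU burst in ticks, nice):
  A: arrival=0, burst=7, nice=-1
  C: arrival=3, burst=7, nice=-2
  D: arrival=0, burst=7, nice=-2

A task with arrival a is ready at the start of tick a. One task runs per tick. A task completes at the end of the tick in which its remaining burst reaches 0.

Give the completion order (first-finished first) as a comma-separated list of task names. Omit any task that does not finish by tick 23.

t=0: vr[A=0 D=0] → run A
t=1: vr[A=1024/1277 D=0] → run D
t=2: vr[A=1024/1277 D=512/793] → run D
t=3: vr[A=1024/1277 C=1024/1277 D=1024/793] → run A
t=4: vr[A=2048/1277 C=1024/1277 D=1024/793] → run C
t=5: vr[A=2048/1277 C=1465856/1012661 D=1024/793] → run D
t=6: vr[A=2048/1277 C=1465856/1012661 D=1536/793] → run C
t=7: vr[A=2048/1277 C=2119680/1012661 D=1536/793] → run A
t=8: vr[A=3072/1277 C=2119680/1012661 D=1536/793] → run D
t=9: vr[A=3072/1277 C=2119680/1012661 D=2048/793] → run C
t=10: vr[A=3072/1277 C=2773504/1012661 D=2048/793] → run A
t=11: vr[A=4096/1277 C=2773504/1012661 D=2048/793] → run D
t=12: vr[A=4096/1277 C=2773504/1012661 D=2560/793] → run C
t=13: vr[A=4096/1277 C=3427328/1012661 D=2560/793] → run A
t=14: vr[A=5120/1277 C=3427328/1012661 D=2560/793] → run D
t=15: vr[A=5120/1277 C=3427328/1012661 D=3072/793] → run C
t=16: vr[A=5120/1277 C=4081152/1012661 D=3072/793] → run D
t=17: vr[A=5120/1277 C=4081152/1012661] → run A
t=18: vr[A=6144/1277 C=4081152/1012661] → run C
t=19: vr[A=6144/1277 C=4734976/1012661] → run C
t=20: vr[A=6144/1277] → run A
t=21: (idle)
t=22: (idle)
t=23: (idle)

completion order = D, C, A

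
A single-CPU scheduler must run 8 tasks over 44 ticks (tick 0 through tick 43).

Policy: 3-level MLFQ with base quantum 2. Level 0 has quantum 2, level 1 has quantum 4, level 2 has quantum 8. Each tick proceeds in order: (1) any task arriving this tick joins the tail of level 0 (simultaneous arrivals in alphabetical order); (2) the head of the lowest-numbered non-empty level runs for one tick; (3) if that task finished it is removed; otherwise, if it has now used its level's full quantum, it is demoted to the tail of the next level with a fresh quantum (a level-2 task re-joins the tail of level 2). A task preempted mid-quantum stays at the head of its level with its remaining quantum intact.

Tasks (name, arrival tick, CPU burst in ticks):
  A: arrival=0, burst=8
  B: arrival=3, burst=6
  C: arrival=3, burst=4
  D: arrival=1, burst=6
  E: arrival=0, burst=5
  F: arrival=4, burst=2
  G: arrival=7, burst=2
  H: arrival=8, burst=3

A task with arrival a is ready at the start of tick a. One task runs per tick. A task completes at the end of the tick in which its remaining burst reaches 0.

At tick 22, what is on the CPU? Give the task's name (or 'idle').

running at tick 22 = E

t=0: L0/L1/L2 = AE/-/- → run A
t=1: L0/L1/L2 = AED/-/- → run A
t=2: L0/L1/L2 = ED/A/- → run E
t=3: L0/L1/L2 = EDBC/A/- → run E
t=4: L0/L1/L2 = DBCF/AE/- → run D
t=5: L0/L1/L2 = DBCF/AE/- → run D
t=6: L0/L1/L2 = BCF/AED/- → run B
t=7: L0/L1/L2 = BCFG/AED/- → run B
t=8: L0/L1/L2 = CFGH/AEDB/- → run C
t=9: L0/L1/L2 = CFGH/AEDB/- → run C
t=10: L0/L1/L2 = FGH/AEDBC/- → run F
t=11: L0/L1/L2 = FGH/AEDBC/- → run F
t=12: L0/L1/L2 = GH/AEDBC/- → run G
t=13: L0/L1/L2 = GH/AEDBC/- → run G
t=14: L0/L1/L2 = H/AEDBC/- → run H
t=15: L0/L1/L2 = H/AEDBC/- → run H
t=16: L0/L1/L2 = -/AEDBCH/- → run A
t=17: L0/L1/L2 = -/AEDBCH/- → run A
t=18: L0/L1/L2 = -/AEDBCH/- → run A
t=19: L0/L1/L2 = -/AEDBCH/- → run A
t=20: L0/L1/L2 = -/EDBCH/A → run E
t=21: L0/L1/L2 = -/EDBCH/A → run E
t=22: L0/L1/L2 = -/EDBCH/A → run E
t=23: L0/L1/L2 = -/DBCH/A → run D
t=24: L0/L1/L2 = -/DBCH/A → run D
t=25: L0/L1/L2 = -/DBCH/A → run D
t=26: L0/L1/L2 = -/DBCH/A → run D
t=27: L0/L1/L2 = -/BCH/A → run B
t=28: L0/L1/L2 = -/BCH/A → run B
t=29: L0/L1/L2 = -/BCH/A → run B
t=30: L0/L1/L2 = -/BCH/A → run B
t=31: L0/L1/L2 = -/CH/A → run C
t=32: L0/L1/L2 = -/CH/A → run C
t=33: L0/L1/L2 = -/H/A → run H
t=34: L0/L1/L2 = -/-/A → run A
t=35: L0/L1/L2 = -/-/A → run A
t=36: (idle)
t=37: (idle)
t=38: (idle)
t=39: (idle)
t=40: (idle)
t=41: (idle)
t=42: (idle)
t=43: (idle)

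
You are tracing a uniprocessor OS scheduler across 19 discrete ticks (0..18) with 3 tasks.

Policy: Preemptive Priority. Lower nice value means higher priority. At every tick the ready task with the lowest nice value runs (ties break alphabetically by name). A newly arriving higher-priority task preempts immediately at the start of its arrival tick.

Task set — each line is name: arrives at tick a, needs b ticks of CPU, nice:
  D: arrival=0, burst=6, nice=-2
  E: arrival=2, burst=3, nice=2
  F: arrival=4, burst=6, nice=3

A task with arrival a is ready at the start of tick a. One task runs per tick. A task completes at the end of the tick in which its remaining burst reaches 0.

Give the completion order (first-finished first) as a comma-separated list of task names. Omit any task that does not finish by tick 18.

t=0: ready={D} → run D
t=1: ready={D} → run D
t=2: ready={D,E} → run D
t=3: ready={D,E} → run D
t=4: ready={D,E,F} → run D
t=5: ready={D,E,F} → run D
t=6: ready={E,F} → run E
t=7: ready={E,F} → run E
t=8: ready={E,F} → run E
t=9: ready={F} → run F
t=10: ready={F} → run F
t=11: ready={F} → run F
t=12: ready={F} → run F
t=13: ready={F} → run F
t=14: ready={F} → run F
t=15: (idle)
t=16: (idle)
t=17: (idle)
t=18: (idle)

completion order = D, E, F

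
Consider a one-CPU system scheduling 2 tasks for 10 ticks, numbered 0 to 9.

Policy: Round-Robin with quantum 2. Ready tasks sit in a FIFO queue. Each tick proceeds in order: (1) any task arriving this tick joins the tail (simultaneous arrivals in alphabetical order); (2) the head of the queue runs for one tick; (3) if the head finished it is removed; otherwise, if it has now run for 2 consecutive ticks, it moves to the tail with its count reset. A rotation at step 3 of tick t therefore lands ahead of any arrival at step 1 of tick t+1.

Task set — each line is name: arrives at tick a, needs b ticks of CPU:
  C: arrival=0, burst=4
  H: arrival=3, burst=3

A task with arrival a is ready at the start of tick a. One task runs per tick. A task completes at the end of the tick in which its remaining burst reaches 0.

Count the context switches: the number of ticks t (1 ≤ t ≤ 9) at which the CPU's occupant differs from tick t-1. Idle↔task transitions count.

t=0: queue=[C] q_used=0 → run C
t=1: queue=[C] q_used=1 → run C
t=2: queue=[C] q_used=0 → run C
t=3: queue=[C,H] q_used=1 → run C
t=4: queue=[H] q_used=0 → run H
t=5: queue=[H] q_used=1 → run H
t=6: queue=[H] q_used=0 → run H
t=7: (idle)
t=8: (idle)
t=9: (idle)

context switches = 2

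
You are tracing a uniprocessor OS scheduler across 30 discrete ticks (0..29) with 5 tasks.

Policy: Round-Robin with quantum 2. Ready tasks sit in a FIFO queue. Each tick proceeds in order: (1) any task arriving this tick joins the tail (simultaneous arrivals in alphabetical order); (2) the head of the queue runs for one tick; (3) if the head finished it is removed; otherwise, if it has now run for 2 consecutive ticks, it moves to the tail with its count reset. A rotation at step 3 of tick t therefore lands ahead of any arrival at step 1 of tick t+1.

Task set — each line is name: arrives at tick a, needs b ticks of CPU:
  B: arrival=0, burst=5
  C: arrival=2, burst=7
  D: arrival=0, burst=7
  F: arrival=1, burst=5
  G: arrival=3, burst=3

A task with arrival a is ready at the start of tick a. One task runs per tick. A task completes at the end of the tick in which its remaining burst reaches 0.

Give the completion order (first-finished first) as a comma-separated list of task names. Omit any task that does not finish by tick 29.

completion order = B, G, F, D, C

t=0: queue=[B,D] q_used=0 → run B
t=1: queue=[B,D,F] q_used=1 → run B
t=2: queue=[D,F,B,C] q_used=0 → run D
t=3: queue=[D,F,B,C,G] q_used=1 → run D
t=4: queue=[F,B,C,G,D] q_used=0 → run F
t=5: queue=[F,B,C,G,D] q_used=1 → run F
t=6: queue=[B,C,G,D,F] q_used=0 → run B
t=7: queue=[B,C,G,D,F] q_used=1 → run B
t=8: queue=[C,G,D,F,B] q_used=0 → run C
t=9: queue=[C,G,D,F,B] q_used=1 → run C
t=10: queue=[G,D,F,B,C] q_used=0 → run G
t=11: queue=[G,D,F,B,C] q_used=1 → run G
t=12: queue=[D,F,B,C,G] q_used=0 → run D
t=13: queue=[D,F,B,C,G] q_used=1 → run D
t=14: queue=[F,B,C,G,D] q_used=0 → run F
t=15: queue=[F,B,C,G,D] q_used=1 → run F
t=16: queue=[B,C,G,D,F] q_used=0 → run B
t=17: queue=[C,G,D,F] q_used=0 → run C
t=18: queue=[C,G,D,F] q_used=1 → run C
t=19: queue=[G,D,F,C] q_used=0 → run G
t=20: queue=[D,F,C] q_used=0 → run D
t=21: queue=[D,F,C] q_used=1 → run D
t=22: queue=[F,C,D] q_used=0 → run F
t=23: queue=[C,D] q_used=0 → run C
t=24: queue=[C,D] q_used=1 → run C
t=25: queue=[D,C] q_used=0 → run D
t=26: queue=[C] q_used=0 → run C
t=27: (idle)
t=28: (idle)
t=29: (idle)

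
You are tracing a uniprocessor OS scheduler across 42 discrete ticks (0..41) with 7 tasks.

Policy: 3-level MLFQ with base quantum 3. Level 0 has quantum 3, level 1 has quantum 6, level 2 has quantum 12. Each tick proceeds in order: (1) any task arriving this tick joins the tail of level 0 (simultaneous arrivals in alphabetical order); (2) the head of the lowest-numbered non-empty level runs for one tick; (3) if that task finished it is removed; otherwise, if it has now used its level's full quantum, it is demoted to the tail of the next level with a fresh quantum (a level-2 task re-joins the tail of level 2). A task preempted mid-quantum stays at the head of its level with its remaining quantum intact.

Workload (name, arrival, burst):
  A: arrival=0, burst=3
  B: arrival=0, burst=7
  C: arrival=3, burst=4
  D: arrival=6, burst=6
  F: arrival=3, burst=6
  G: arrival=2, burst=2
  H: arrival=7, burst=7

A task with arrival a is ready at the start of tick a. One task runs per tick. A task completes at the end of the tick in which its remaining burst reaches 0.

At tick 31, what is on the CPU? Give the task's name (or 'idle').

t=0: L0/L1/L2 = AB/-/- → run A
t=1: L0/L1/L2 = AB/-/- → run A
t=2: L0/L1/L2 = ABG/-/- → run A
t=3: L0/L1/L2 = BGCF/-/- → run B
t=4: L0/L1/L2 = BGCF/-/- → run B
t=5: L0/L1/L2 = BGCF/-/- → run B
t=6: L0/L1/L2 = GCFD/B/- → run G
t=7: L0/L1/L2 = GCFDH/B/- → run G
t=8: L0/L1/L2 = CFDH/B/- → run C
t=9: L0/L1/L2 = CFDH/B/- → run C
t=10: L0/L1/L2 = CFDH/B/- → run C
t=11: L0/L1/L2 = FDH/BC/- → run F
t=12: L0/L1/L2 = FDH/BC/- → run F
t=13: L0/L1/L2 = FDH/BC/- → run F
t=14: L0/L1/L2 = DH/BCF/- → run D
t=15: L0/L1/L2 = DH/BCF/- → run D
t=16: L0/L1/L2 = DH/BCF/- → run D
t=17: L0/L1/L2 = H/BCFD/- → run H
t=18: L0/L1/L2 = H/BCFD/- → run H
t=19: L0/L1/L2 = H/BCFD/- → run H
t=20: L0/L1/L2 = -/BCFDH/- → run B
t=21: L0/L1/L2 = -/BCFDH/- → run B
t=22: L0/L1/L2 = -/BCFDH/- → run B
t=23: L0/L1/L2 = -/BCFDH/- → run B
t=24: L0/L1/L2 = -/CFDH/- → run C
t=25: L0/L1/L2 = -/FDH/- → run F
t=26: L0/L1/L2 = -/FDH/- → run F
t=27: L0/L1/L2 = -/FDH/- → run F
t=28: L0/L1/L2 = -/DH/- → run D
t=29: L0/L1/L2 = -/DH/- → run D
t=30: L0/L1/L2 = -/DH/- → run D
t=31: L0/L1/L2 = -/H/- → run H
t=32: L0/L1/L2 = -/H/- → run H
t=33: L0/L1/L2 = -/H/- → run H
t=34: L0/L1/L2 = -/H/- → run H
t=35: (idle)
t=36: (idle)
t=37: (idle)
t=38: (idle)
t=39: (idle)
t=40: (idle)
t=41: (idle)

running at tick 31 = H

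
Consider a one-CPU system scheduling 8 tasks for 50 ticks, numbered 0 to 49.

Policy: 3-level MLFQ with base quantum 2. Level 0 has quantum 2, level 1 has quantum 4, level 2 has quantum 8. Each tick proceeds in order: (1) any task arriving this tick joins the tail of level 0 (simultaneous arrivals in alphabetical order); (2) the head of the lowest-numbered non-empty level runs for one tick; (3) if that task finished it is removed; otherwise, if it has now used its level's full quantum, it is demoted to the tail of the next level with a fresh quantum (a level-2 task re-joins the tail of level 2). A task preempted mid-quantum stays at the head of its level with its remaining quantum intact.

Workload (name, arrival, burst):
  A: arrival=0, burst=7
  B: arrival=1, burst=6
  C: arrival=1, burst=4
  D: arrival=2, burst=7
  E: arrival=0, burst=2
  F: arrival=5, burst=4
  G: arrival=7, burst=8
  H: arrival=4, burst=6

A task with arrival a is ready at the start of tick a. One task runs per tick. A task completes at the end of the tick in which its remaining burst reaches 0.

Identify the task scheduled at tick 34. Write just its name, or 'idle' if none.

t=0: L0/L1/L2 = AE/-/- → run A
t=1: L0/L1/L2 = AEBC/-/- → run A
t=2: L0/L1/L2 = EBCD/A/- → run E
t=3: L0/L1/L2 = EBCD/A/- → run E
t=4: L0/L1/L2 = BCDH/A/- → run B
t=5: L0/L1/L2 = BCDHF/A/- → run B
t=6: L0/L1/L2 = CDHF/AB/- → run C
t=7: L0/L1/L2 = CDHFG/AB/- → run C
t=8: L0/L1/L2 = DHFG/ABC/- → run D
t=9: L0/L1/L2 = DHFG/ABC/- → run D
t=10: L0/L1/L2 = HFG/ABCD/- → run H
t=11: L0/L1/L2 = HFG/ABCD/- → run H
t=12: L0/L1/L2 = FG/ABCDH/- → run F
t=13: L0/L1/L2 = FG/ABCDH/- → run F
t=14: L0/L1/L2 = G/ABCDHF/- → run G
t=15: L0/L1/L2 = G/ABCDHF/- → run G
t=16: L0/L1/L2 = -/ABCDHFG/- → run A
t=17: L0/L1/L2 = -/ABCDHFG/- → run A
t=18: L0/L1/L2 = -/ABCDHFG/- → run A
t=19: L0/L1/L2 = -/ABCDHFG/- → run A
t=20: L0/L1/L2 = -/BCDHFG/A → run B
t=21: L0/L1/L2 = -/BCDHFG/A → run B
t=22: L0/L1/L2 = -/BCDHFG/A → run B
t=23: L0/L1/L2 = -/BCDHFG/A → run B
t=24: L0/L1/L2 = -/CDHFG/A → run C
t=25: L0/L1/L2 = -/CDHFG/A → run C
t=26: L0/L1/L2 = -/DHFG/A → run D
t=27: L0/L1/L2 = -/DHFG/A → run D
t=28: L0/L1/L2 = -/DHFG/A → run D
t=29: L0/L1/L2 = -/DHFG/A → run D
t=30: L0/L1/L2 = -/HFG/AD → run H
t=31: L0/L1/L2 = -/HFG/AD → run H
t=32: L0/L1/L2 = -/HFG/AD → run H
t=33: L0/L1/L2 = -/HFG/AD → run H
t=34: L0/L1/L2 = -/FG/AD → run F
t=35: L0/L1/L2 = -/FG/AD → run F
t=36: L0/L1/L2 = -/G/AD → run G
t=37: L0/L1/L2 = -/G/AD → run G
t=38: L0/L1/L2 = -/G/AD → run G
t=39: L0/L1/L2 = -/G/AD → run G
t=40: L0/L1/L2 = -/-/ADG → run A
t=41: L0/L1/L2 = -/-/DG → run D
t=42: L0/L1/L2 = -/-/G → run G
t=43: L0/L1/L2 = -/-/G → run G
t=44: (idle)
t=45: (idle)
t=46: (idle)
t=47: (idle)
t=48: (idle)
t=49: (idle)

running at tick 34 = F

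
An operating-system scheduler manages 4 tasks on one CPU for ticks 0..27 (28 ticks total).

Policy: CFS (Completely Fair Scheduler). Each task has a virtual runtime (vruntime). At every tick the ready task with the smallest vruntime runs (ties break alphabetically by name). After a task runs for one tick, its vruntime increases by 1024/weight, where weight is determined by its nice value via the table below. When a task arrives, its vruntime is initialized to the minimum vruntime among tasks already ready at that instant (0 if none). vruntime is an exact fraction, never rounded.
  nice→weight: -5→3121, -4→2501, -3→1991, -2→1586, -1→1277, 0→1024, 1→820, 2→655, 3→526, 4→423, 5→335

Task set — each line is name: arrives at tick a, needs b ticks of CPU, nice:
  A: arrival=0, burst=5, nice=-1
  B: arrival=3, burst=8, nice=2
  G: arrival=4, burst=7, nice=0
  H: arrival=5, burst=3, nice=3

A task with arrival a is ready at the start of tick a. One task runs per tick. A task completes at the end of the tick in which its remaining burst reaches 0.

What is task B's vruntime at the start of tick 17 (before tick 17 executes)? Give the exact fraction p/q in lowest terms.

vruntime(B, start of tick 17) = 7242752/836435

t=0: vr[A=0] → run A
t=1: vr[A=1024/1277] → run A
t=2: vr[A=2048/1277] → run A
t=3: vr[A=3072/1277 B=3072/1277] → run A
t=4: vr[A=4096/1277 B=3072/1277 G=3072/1277] → run B
t=5: vr[A=4096/1277 B=3319808/836435 G=3072/1277 H=3072/1277] → run G
t=6: vr[A=4096/1277 B=3319808/836435 G=4349/1277 H=3072/1277] → run H
t=7: vr[A=4096/1277 B=3319808/836435 G=4349/1277 H=1461760/335851] → run A
t=8: vr[B=3319808/836435 G=4349/1277 H=1461760/335851] → run G
t=9: vr[B=3319808/836435 G=5626/1277 H=1461760/335851] → run B
t=10: vr[B=4627456/836435 G=5626/1277 H=1461760/335851] → run H
t=11: vr[B=4627456/836435 G=5626/1277 H=2115584/335851] → run G
t=12: vr[B=4627456/836435 G=6903/1277 H=2115584/335851] → run G
t=13: vr[B=4627456/836435 G=8180/1277 H=2115584/335851] → run B
t=14: vr[B=5935104/836435 G=8180/1277 H=2115584/335851] → run H
t=15: vr[B=5935104/836435 G=8180/1277] → run G
t=16: vr[B=5935104/836435 G=9457/1277] → run B
t=17: vr[B=7242752/836435 G=9457/1277] → run G
t=18: vr[B=7242752/836435 G=10734/1277] → run G
t=19: vr[B=7242752/836435] → run B
t=20: vr[B=1710080/167287] → run B
t=21: vr[B=9858048/836435] → run B
t=22: vr[B=11165696/836435] → run B
t=23: (idle)
t=24: (idle)
t=25: (idle)
t=26: (idle)
t=27: (idle)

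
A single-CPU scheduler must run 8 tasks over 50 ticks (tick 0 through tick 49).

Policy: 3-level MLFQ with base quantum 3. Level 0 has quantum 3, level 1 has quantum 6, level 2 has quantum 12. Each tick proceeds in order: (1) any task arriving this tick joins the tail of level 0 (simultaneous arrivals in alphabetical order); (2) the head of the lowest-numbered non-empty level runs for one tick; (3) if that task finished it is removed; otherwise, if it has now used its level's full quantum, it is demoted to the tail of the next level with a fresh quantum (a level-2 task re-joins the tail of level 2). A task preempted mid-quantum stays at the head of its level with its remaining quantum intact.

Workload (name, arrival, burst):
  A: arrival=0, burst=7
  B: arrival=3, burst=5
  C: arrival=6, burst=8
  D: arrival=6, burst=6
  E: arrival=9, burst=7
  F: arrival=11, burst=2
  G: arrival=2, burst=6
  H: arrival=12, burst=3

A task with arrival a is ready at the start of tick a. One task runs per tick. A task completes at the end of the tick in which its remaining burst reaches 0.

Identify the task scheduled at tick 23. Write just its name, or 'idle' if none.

running at tick 23 = A

t=0: L0/L1/L2 = A/-/- → run A
t=1: L0/L1/L2 = A/-/- → run A
t=2: L0/L1/L2 = AG/-/- → run A
t=3: L0/L1/L2 = GB/A/- → run G
t=4: L0/L1/L2 = GB/A/- → run G
t=5: L0/L1/L2 = GB/A/- → run G
t=6: L0/L1/L2 = BCD/AG/- → run B
t=7: L0/L1/L2 = BCD/AG/- → run B
t=8: L0/L1/L2 = BCD/AG/- → run B
t=9: L0/L1/L2 = CDE/AGB/- → run C
t=10: L0/L1/L2 = CDE/AGB/- → run C
t=11: L0/L1/L2 = CDEF/AGB/- → run C
t=12: L0/L1/L2 = DEFH/AGBC/- → run D
t=13: L0/L1/L2 = DEFH/AGBC/- → run D
t=14: L0/L1/L2 = DEFH/AGBC/- → run D
t=15: L0/L1/L2 = EFH/AGBCD/- → run E
t=16: L0/L1/L2 = EFH/AGBCD/- → run E
t=17: L0/L1/L2 = EFH/AGBCD/- → run E
t=18: L0/L1/L2 = FH/AGBCDE/- → run F
t=19: L0/L1/L2 = FH/AGBCDE/- → run F
t=20: L0/L1/L2 = H/AGBCDE/- → run H
t=21: L0/L1/L2 = H/AGBCDE/- → run H
t=22: L0/L1/L2 = H/AGBCDE/- → run H
t=23: L0/L1/L2 = -/AGBCDE/- → run A
t=24: L0/L1/L2 = -/AGBCDE/- → run A
t=25: L0/L1/L2 = -/AGBCDE/- → run A
t=26: L0/L1/L2 = -/AGBCDE/- → run A
t=27: L0/L1/L2 = -/GBCDE/- → run G
t=28: L0/L1/L2 = -/GBCDE/- → run G
t=29: L0/L1/L2 = -/GBCDE/- → run G
t=30: L0/L1/L2 = -/BCDE/- → run B
t=31: L0/L1/L2 = -/BCDE/- → run B
t=32: L0/L1/L2 = -/CDE/- → run C
t=33: L0/L1/L2 = -/CDE/- → run C
t=34: L0/L1/L2 = -/CDE/- → run C
t=35: L0/L1/L2 = -/CDE/- → run C
t=36: L0/L1/L2 = -/CDE/- → run C
t=37: L0/L1/L2 = -/DE/- → run D
t=38: L0/L1/L2 = -/DE/- → run D
t=39: L0/L1/L2 = -/DE/- → run D
t=40: L0/L1/L2 = -/E/- → run E
t=41: L0/L1/L2 = -/E/- → run E
t=42: L0/L1/L2 = -/E/- → run E
t=43: L0/L1/L2 = -/E/- → run E
t=44: (idle)
t=45: (idle)
t=46: (idle)
t=47: (idle)
t=48: (idle)
t=49: (idle)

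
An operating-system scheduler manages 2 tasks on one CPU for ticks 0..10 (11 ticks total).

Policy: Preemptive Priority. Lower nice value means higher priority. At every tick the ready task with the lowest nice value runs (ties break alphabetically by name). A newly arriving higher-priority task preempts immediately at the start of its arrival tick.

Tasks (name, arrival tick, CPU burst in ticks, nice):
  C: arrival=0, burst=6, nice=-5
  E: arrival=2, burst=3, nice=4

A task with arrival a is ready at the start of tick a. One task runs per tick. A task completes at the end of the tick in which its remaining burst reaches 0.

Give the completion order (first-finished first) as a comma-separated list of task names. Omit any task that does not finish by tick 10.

t=0: ready={C} → run C
t=1: ready={C} → run C
t=2: ready={C,E} → run C
t=3: ready={C,E} → run C
t=4: ready={C,E} → run C
t=5: ready={C,E} → run C
t=6: ready={E} → run E
t=7: ready={E} → run E
t=8: ready={E} → run E
t=9: (idle)
t=10: (idle)

completion order = C, E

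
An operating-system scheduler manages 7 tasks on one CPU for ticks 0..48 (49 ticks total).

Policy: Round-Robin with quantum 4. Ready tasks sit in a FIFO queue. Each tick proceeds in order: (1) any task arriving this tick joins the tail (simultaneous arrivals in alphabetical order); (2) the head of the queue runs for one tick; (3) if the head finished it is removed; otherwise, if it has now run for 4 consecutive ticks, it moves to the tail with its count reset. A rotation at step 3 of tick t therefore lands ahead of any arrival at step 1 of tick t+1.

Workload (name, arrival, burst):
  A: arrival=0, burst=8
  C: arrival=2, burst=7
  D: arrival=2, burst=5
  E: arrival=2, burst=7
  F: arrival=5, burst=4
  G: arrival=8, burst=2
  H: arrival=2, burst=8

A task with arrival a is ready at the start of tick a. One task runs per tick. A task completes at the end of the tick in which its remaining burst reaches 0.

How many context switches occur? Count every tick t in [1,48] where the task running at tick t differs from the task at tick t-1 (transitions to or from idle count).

context switches = 12

t=0: queue=[A] q_used=0 → run A
t=1: queue=[A] q_used=1 → run A
t=2: queue=[A,C,D,E,H] q_used=2 → run A
t=3: queue=[A,C,D,E,H] q_used=3 → run A
t=4: queue=[C,D,E,H,A] q_used=0 → run C
t=5: queue=[C,D,E,H,A,F] q_used=1 → run C
t=6: queue=[C,D,E,H,A,F] q_used=2 → run C
t=7: queue=[C,D,E,H,A,F] q_used=3 → run C
t=8: queue=[D,E,H,A,F,C,G] q_used=0 → run D
t=9: queue=[D,E,H,A,F,C,G] q_used=1 → run D
t=10: queue=[D,E,H,A,F,C,G] q_used=2 → run D
t=11: queue=[D,E,H,A,F,C,G] q_used=3 → run D
t=12: queue=[E,H,A,F,C,G,D] q_used=0 → run E
t=13: queue=[E,H,A,F,C,G,D] q_used=1 → run E
t=14: queue=[E,H,A,F,C,G,D] q_used=2 → run E
t=15: queue=[E,H,A,F,C,G,D] q_used=3 → run E
t=16: queue=[H,A,F,C,G,D,E] q_used=0 → run H
t=17: queue=[H,A,F,C,G,D,E] q_used=1 → run H
t=18: queue=[H,A,F,C,G,D,E] q_used=2 → run H
t=19: queue=[H,A,F,C,G,D,E] q_used=3 → run H
t=20: queue=[A,F,C,G,D,E,H] q_used=0 → run A
t=21: queue=[A,F,C,G,D,E,H] q_used=1 → run A
t=22: queue=[A,F,C,G,D,E,H] q_used=2 → run A
t=23: queue=[A,F,C,G,D,E,H] q_used=3 → run A
t=24: queue=[F,C,G,D,E,H] q_used=0 → run F
t=25: queue=[F,C,G,D,E,H] q_used=1 → run F
t=26: queue=[F,C,G,D,E,H] q_used=2 → run F
t=27: queue=[F,C,G,D,E,H] q_used=3 → run F
t=28: queue=[C,G,D,E,H] q_used=0 → run C
t=29: queue=[C,G,D,E,H] q_used=1 → run C
t=30: queue=[C,G,D,E,H] q_used=2 → run C
t=31: queue=[G,D,E,H] q_used=0 → run G
t=32: queue=[G,D,E,H] q_used=1 → run G
t=33: queue=[D,E,H] q_used=0 → run D
t=34: queue=[E,H] q_used=0 → run E
t=35: queue=[E,H] q_used=1 → run E
t=36: queue=[E,H] q_used=2 → run E
t=37: queue=[H] q_used=0 → run H
t=38: queue=[H] q_used=1 → run H
t=39: queue=[H] q_used=2 → run H
t=40: queue=[H] q_used=3 → run H
t=41: (idle)
t=42: (idle)
t=43: (idle)
t=44: (idle)
t=45: (idle)
t=46: (idle)
t=47: (idle)
t=48: (idle)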